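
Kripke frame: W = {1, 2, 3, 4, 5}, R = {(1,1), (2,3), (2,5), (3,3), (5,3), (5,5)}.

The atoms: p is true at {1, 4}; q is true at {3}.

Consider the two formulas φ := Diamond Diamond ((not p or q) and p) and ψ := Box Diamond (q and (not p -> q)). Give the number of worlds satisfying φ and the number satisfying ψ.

For Diamond Diamond ((not p or q) and p):
1: successors {1}; Diamond ((not p or q) and p) there: 1:F. ✗
2: successors {3, 5}; Diamond ((not p or q) and p) there: 3:F, 5:F. ✗
3: successors {3}; Diamond ((not p or q) and p) there: 3:F. ✗
4: no successors, so Diamond Diamond ((not p or q) and p) fails. ✗
5: successors {3, 5}; Diamond ((not p or q) and p) there: 3:F, 5:F. ✗
— 0 worlds.
For Box Diamond (q and (not p -> q)):
1: successors {1}; Diamond (q and (not p -> q)) there: 1:F. ✗
2: successors {3, 5}; Diamond (q and (not p -> q)) there: 3:T, 5:T. ✓
3: successors {3}; Diamond (q and (not p -> q)) there: 3:T. ✓
4: no successors, so Box Diamond (q and (not p -> q)) holds vacuously. ✓
5: successors {3, 5}; Diamond (q and (not p -> q)) there: 3:T, 5:T. ✓
— 4 worlds.

0 and 4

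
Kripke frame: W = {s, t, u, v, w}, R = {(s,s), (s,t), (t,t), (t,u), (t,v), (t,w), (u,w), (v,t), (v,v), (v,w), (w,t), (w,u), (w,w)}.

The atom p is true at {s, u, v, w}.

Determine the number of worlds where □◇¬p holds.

3

s: successors {s, t}; ◇¬p there: s:T, t:T. ✓
t: successors {t, u, v, w}; ◇¬p there: t:T, u:F, v:T, w:T. ✗
u: successors {w}; ◇¬p there: w:T. ✓
v: successors {t, v, w}; ◇¬p there: t:T, v:T, w:T. ✓
w: successors {t, u, w}; ◇¬p there: t:T, u:F, w:T. ✗
Satisfying worlds: {s, u, v}.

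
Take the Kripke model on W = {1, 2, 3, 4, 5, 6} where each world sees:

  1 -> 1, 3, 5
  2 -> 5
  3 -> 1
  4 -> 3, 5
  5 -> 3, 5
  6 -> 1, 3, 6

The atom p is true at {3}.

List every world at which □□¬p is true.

∅

1: successors {1, 3, 5}; □¬p there: 1:F, 3:T, 5:F. ✗
2: successors {5}; □¬p there: 5:F. ✗
3: successors {1}; □¬p there: 1:F. ✗
4: successors {3, 5}; □¬p there: 3:T, 5:F. ✗
5: successors {3, 5}; □¬p there: 3:T, 5:F. ✗
6: successors {1, 3, 6}; □¬p there: 1:F, 3:T, 6:F. ✗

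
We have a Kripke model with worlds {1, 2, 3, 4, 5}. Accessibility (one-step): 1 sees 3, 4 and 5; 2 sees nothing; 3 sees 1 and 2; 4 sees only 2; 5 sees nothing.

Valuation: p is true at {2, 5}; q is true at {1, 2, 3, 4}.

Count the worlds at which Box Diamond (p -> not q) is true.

1: successors {3, 4, 5}; Diamond (p -> not q) there: 3:T, 4:F, 5:F. ✗
2: no successors, so Box Diamond (p -> not q) holds vacuously. ✓
3: successors {1, 2}; Diamond (p -> not q) there: 1:T, 2:F. ✗
4: successors {2}; Diamond (p -> not q) there: 2:F. ✗
5: no successors, so Box Diamond (p -> not q) holds vacuously. ✓
Satisfying worlds: {2, 5}.

2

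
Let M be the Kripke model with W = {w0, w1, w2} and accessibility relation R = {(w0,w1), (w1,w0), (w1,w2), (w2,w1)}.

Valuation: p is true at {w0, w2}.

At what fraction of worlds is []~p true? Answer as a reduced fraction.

w0: successors {w1}; ~p there: w1:T. ✓
w1: successors {w0, w2}; ~p there: w0:F, w2:F. ✗
w2: successors {w1}; ~p there: w1:T. ✓
That's 2 of 3 worlds, so 2/3.

2/3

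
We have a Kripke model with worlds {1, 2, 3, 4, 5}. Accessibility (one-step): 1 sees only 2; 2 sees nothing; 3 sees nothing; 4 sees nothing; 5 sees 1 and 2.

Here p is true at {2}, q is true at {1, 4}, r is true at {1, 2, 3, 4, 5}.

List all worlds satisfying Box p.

{1, 2, 3, 4}

1: successors {2}; p there: 2:T. ✓
2: no successors, so Box p holds vacuously. ✓
3: no successors, so Box p holds vacuously. ✓
4: no successors, so Box p holds vacuously. ✓
5: successors {1, 2}; p there: 1:F, 2:T. ✗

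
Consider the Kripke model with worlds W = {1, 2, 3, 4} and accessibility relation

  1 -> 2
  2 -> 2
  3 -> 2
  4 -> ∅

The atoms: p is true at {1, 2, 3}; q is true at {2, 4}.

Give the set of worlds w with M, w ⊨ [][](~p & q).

{4}

1: successors {2}; [](~p & q) there: 2:F. ✗
2: successors {2}; [](~p & q) there: 2:F. ✗
3: successors {2}; [](~p & q) there: 2:F. ✗
4: no successors, so [][](~p & q) holds vacuously. ✓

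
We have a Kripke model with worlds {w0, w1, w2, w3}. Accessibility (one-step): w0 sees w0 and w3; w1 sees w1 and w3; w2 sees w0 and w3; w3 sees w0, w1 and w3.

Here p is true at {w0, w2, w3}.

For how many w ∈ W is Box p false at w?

w0: successors {w0, w3}; p there: w0:T, w3:T. ✓
w1: successors {w1, w3}; p there: w1:F, w3:T. ✗
w2: successors {w0, w3}; p there: w0:T, w3:T. ✓
w3: successors {w0, w1, w3}; p there: w0:T, w1:F, w3:T. ✗
Satisfying worlds: {w0, w2}.
So Box p fails at the other 2 worlds.

2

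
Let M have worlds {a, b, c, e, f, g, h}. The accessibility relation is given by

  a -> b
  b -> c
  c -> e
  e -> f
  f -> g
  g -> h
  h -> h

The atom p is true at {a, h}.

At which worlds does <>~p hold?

a: successors {b}; ~p there: b:T. ✓
b: successors {c}; ~p there: c:T. ✓
c: successors {e}; ~p there: e:T. ✓
e: successors {f}; ~p there: f:T. ✓
f: successors {g}; ~p there: g:T. ✓
g: successors {h}; ~p there: h:F. ✗
h: successors {h}; ~p there: h:F. ✗

{a, b, c, e, f}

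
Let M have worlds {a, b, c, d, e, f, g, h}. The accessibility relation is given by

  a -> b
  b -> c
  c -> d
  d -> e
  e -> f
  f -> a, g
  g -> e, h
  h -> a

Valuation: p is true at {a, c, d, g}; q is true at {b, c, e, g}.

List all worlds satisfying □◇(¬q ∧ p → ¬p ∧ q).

a: successors {b}; ◇(¬q ∧ p → ¬p ∧ q) there: b:T. ✓
b: successors {c}; ◇(¬q ∧ p → ¬p ∧ q) there: c:F. ✗
c: successors {d}; ◇(¬q ∧ p → ¬p ∧ q) there: d:T. ✓
d: successors {e}; ◇(¬q ∧ p → ¬p ∧ q) there: e:T. ✓
e: successors {f}; ◇(¬q ∧ p → ¬p ∧ q) there: f:T. ✓
f: successors {a, g}; ◇(¬q ∧ p → ¬p ∧ q) there: a:T, g:T. ✓
g: successors {e, h}; ◇(¬q ∧ p → ¬p ∧ q) there: e:T, h:F. ✗
h: successors {a}; ◇(¬q ∧ p → ¬p ∧ q) there: a:T. ✓

{a, c, d, e, f, h}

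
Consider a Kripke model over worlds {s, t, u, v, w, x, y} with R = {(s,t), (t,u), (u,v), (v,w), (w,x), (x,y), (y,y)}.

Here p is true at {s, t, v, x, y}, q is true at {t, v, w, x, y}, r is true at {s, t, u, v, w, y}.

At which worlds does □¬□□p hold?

s: successors {t}; ¬□□p there: t:F. ✗
t: successors {u}; ¬□□p there: u:T. ✓
u: successors {v}; ¬□□p there: v:F. ✗
v: successors {w}; ¬□□p there: w:F. ✗
w: successors {x}; ¬□□p there: x:F. ✗
x: successors {y}; ¬□□p there: y:F. ✗
y: successors {y}; ¬□□p there: y:F. ✗

{t}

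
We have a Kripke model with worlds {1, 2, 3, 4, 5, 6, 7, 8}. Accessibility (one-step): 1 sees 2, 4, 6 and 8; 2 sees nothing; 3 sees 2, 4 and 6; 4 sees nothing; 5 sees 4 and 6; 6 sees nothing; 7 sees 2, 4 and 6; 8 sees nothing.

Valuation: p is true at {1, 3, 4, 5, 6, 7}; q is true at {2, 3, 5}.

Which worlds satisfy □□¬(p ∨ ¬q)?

{1, 2, 3, 4, 5, 6, 7, 8}

1: successors {2, 4, 6, 8}; □¬(p ∨ ¬q) there: 2:T, 4:T, 6:T, 8:T. ✓
2: no successors, so □□¬(p ∨ ¬q) holds vacuously. ✓
3: successors {2, 4, 6}; □¬(p ∨ ¬q) there: 2:T, 4:T, 6:T. ✓
4: no successors, so □□¬(p ∨ ¬q) holds vacuously. ✓
5: successors {4, 6}; □¬(p ∨ ¬q) there: 4:T, 6:T. ✓
6: no successors, so □□¬(p ∨ ¬q) holds vacuously. ✓
7: successors {2, 4, 6}; □¬(p ∨ ¬q) there: 2:T, 4:T, 6:T. ✓
8: no successors, so □□¬(p ∨ ¬q) holds vacuously. ✓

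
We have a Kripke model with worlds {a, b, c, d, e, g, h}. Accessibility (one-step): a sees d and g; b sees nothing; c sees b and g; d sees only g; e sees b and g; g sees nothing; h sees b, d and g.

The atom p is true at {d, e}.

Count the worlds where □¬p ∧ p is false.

a: □¬p is F, p is F. ✗
b: □¬p is T, p is F. ✗
c: □¬p is T, p is F. ✗
d: □¬p is T, p is T. ✓
e: □¬p is T, p is T. ✓
g: □¬p is T, p is F. ✗
h: □¬p is F, p is F. ✗
Satisfying worlds: {d, e}.
So □¬p ∧ p fails at the other 5 worlds.

5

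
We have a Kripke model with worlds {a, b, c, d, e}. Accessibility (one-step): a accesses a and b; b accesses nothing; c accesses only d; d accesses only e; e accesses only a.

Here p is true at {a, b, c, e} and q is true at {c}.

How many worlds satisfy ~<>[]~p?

a: <>[]~p is T. ✗
b: <>[]~p is F. ✓
c: <>[]~p is F. ✓
d: <>[]~p is F. ✓
e: <>[]~p is F. ✓
Satisfying worlds: {b, c, d, e}.

4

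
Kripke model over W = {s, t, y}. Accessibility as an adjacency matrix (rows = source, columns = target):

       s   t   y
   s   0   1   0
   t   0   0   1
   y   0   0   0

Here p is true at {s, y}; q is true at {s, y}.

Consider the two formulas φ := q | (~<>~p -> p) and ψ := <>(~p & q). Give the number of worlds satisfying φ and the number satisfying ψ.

For q | (~<>~p -> p):
s: q is T, ~<>~p -> p is T. ✓
t: q is F, ~<>~p -> p is F. ✗
y: q is T, ~<>~p -> p is T. ✓
— 2 worlds.
For <>(~p & q):
s: successors {t}; ~p & q there: t:F. ✗
t: successors {y}; ~p & q there: y:F. ✗
y: no successors, so <>(~p & q) fails. ✗
— 0 worlds.

2 and 0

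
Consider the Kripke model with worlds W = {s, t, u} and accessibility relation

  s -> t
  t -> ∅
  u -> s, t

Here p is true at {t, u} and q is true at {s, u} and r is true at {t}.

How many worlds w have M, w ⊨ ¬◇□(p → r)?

1

s: ◇□(p → r) is T. ✗
t: ◇□(p → r) is F. ✓
u: ◇□(p → r) is T. ✗
Satisfying worlds: {t}.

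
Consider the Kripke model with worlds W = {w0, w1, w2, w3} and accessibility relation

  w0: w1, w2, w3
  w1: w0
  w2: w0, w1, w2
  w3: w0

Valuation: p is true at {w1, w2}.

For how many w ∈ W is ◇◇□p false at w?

4

w0: successors {w1, w2, w3}; ◇□p there: w1:F, w2:F, w3:F. ✗
w1: successors {w0}; ◇□p there: w0:F. ✗
w2: successors {w0, w1, w2}; ◇□p there: w0:F, w1:F, w2:F. ✗
w3: successors {w0}; ◇□p there: w0:F. ✗
Satisfying worlds: ∅.
So ◇◇□p fails at the other 4 worlds.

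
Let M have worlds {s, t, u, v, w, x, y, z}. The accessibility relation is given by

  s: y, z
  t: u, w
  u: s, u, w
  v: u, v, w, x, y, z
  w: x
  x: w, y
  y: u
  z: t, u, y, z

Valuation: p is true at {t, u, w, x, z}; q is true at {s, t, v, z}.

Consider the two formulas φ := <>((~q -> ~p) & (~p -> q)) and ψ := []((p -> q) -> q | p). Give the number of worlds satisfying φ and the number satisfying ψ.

For <>((~q -> ~p) & (~p -> q)):
s: successors {y, z}; (~q -> ~p) & (~p -> q) there: y:F, z:T. ✓
t: successors {u, w}; (~q -> ~p) & (~p -> q) there: u:F, w:F. ✗
u: successors {s, u, w}; (~q -> ~p) & (~p -> q) there: s:T, u:F, w:F. ✓
v: successors {u, v, w, x, y, z}; (~q -> ~p) & (~p -> q) there: u:F, v:T, w:F, x:F, y:F, z:T. ✓
w: successors {x}; (~q -> ~p) & (~p -> q) there: x:F. ✗
x: successors {w, y}; (~q -> ~p) & (~p -> q) there: w:F, y:F. ✗
y: successors {u}; (~q -> ~p) & (~p -> q) there: u:F. ✗
z: successors {t, u, y, z}; (~q -> ~p) & (~p -> q) there: t:T, u:F, y:F, z:T. ✓
— 4 worlds.
For []((p -> q) -> q | p):
s: successors {y, z}; (p -> q) -> q | p there: y:F, z:T. ✗
t: successors {u, w}; (p -> q) -> q | p there: u:T, w:T. ✓
u: successors {s, u, w}; (p -> q) -> q | p there: s:T, u:T, w:T. ✓
v: successors {u, v, w, x, y, z}; (p -> q) -> q | p there: u:T, v:T, w:T, x:T, y:F, z:T. ✗
w: successors {x}; (p -> q) -> q | p there: x:T. ✓
x: successors {w, y}; (p -> q) -> q | p there: w:T, y:F. ✗
y: successors {u}; (p -> q) -> q | p there: u:T. ✓
z: successors {t, u, y, z}; (p -> q) -> q | p there: t:T, u:T, y:F, z:T. ✗
— 4 worlds.

4 and 4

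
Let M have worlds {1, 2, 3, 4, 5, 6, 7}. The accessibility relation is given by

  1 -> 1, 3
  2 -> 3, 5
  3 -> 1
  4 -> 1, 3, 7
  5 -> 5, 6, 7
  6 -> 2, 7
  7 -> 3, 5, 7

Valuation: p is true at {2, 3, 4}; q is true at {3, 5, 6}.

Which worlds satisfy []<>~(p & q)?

1: successors {1, 3}; <>~(p & q) there: 1:T, 3:T. ✓
2: successors {3, 5}; <>~(p & q) there: 3:T, 5:T. ✓
3: successors {1}; <>~(p & q) there: 1:T. ✓
4: successors {1, 3, 7}; <>~(p & q) there: 1:T, 3:T, 7:T. ✓
5: successors {5, 6, 7}; <>~(p & q) there: 5:T, 6:T, 7:T. ✓
6: successors {2, 7}; <>~(p & q) there: 2:T, 7:T. ✓
7: successors {3, 5, 7}; <>~(p & q) there: 3:T, 5:T, 7:T. ✓

{1, 2, 3, 4, 5, 6, 7}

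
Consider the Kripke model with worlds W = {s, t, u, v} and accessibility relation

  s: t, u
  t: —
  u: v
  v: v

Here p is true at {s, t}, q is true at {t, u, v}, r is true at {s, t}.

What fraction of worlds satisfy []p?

1/4

s: successors {t, u}; p there: t:T, u:F. ✗
t: no successors, so []p holds vacuously. ✓
u: successors {v}; p there: v:F. ✗
v: successors {v}; p there: v:F. ✗
That's 1 of 4 worlds, so 1/4.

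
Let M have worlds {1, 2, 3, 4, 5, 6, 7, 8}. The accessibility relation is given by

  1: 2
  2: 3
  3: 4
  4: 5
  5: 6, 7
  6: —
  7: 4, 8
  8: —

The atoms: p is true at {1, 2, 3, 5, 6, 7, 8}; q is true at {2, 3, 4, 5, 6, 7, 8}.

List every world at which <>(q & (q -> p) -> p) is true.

1: successors {2}; q & (q -> p) -> p there: 2:T. ✓
2: successors {3}; q & (q -> p) -> p there: 3:T. ✓
3: successors {4}; q & (q -> p) -> p there: 4:T. ✓
4: successors {5}; q & (q -> p) -> p there: 5:T. ✓
5: successors {6, 7}; q & (q -> p) -> p there: 6:T, 7:T. ✓
6: no successors, so <>(q & (q -> p) -> p) fails. ✗
7: successors {4, 8}; q & (q -> p) -> p there: 4:T, 8:T. ✓
8: no successors, so <>(q & (q -> p) -> p) fails. ✗

{1, 2, 3, 4, 5, 7}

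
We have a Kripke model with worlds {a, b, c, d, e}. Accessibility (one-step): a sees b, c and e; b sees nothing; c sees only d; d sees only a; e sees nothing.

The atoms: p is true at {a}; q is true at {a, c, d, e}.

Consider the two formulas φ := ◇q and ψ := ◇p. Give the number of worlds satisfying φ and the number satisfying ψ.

3 and 1

For ◇q:
a: successors {b, c, e}; q there: b:F, c:T, e:T. ✓
b: no successors, so ◇q fails. ✗
c: successors {d}; q there: d:T. ✓
d: successors {a}; q there: a:T. ✓
e: no successors, so ◇q fails. ✗
— 3 worlds.
For ◇p:
a: successors {b, c, e}; p there: b:F, c:F, e:F. ✗
b: no successors, so ◇p fails. ✗
c: successors {d}; p there: d:F. ✗
d: successors {a}; p there: a:T. ✓
e: no successors, so ◇p fails. ✗
— 1 world.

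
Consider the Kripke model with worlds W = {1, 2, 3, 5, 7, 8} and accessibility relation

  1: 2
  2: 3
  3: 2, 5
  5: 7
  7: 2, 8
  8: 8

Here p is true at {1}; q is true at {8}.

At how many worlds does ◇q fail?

1: successors {2}; q there: 2:F. ✗
2: successors {3}; q there: 3:F. ✗
3: successors {2, 5}; q there: 2:F, 5:F. ✗
5: successors {7}; q there: 7:F. ✗
7: successors {2, 8}; q there: 2:F, 8:T. ✓
8: successors {8}; q there: 8:T. ✓
Satisfying worlds: {7, 8}.
So ◇q fails at the other 4 worlds.

4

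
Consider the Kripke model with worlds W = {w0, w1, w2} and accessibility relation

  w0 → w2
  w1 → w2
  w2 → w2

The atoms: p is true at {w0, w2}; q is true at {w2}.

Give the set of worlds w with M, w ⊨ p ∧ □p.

w0: p is T, □p is T. ✓
w1: p is F, □p is T. ✗
w2: p is T, □p is T. ✓

{w0, w2}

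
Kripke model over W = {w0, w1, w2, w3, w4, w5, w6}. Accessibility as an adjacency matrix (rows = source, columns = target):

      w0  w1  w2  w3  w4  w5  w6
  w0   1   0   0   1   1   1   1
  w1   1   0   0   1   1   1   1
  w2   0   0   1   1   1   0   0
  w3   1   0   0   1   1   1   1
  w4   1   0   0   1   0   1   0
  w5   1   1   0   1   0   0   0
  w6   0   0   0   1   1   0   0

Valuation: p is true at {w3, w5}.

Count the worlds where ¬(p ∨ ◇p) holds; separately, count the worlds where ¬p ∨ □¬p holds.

For ¬(p ∨ ◇p):
w0: p ∨ ◇p is T. ✗
w1: p ∨ ◇p is T. ✗
w2: p ∨ ◇p is T. ✗
w3: p ∨ ◇p is T. ✗
w4: p ∨ ◇p is T. ✗
w5: p ∨ ◇p is T. ✗
w6: p ∨ ◇p is T. ✗
— 0 worlds.
For ¬p ∨ □¬p:
w0: ¬p is T, □¬p is F. ✓
w1: ¬p is T, □¬p is F. ✓
w2: ¬p is T, □¬p is F. ✓
w3: ¬p is F, □¬p is F. ✗
w4: ¬p is T, □¬p is F. ✓
w5: ¬p is F, □¬p is F. ✗
w6: ¬p is T, □¬p is F. ✓
— 5 worlds.

0 and 5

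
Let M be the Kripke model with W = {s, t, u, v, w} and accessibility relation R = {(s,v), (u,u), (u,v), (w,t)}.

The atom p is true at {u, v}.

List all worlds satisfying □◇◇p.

{t, v}

s: successors {v}; ◇◇p there: v:F. ✗
t: no successors, so □◇◇p holds vacuously. ✓
u: successors {u, v}; ◇◇p there: u:T, v:F. ✗
v: no successors, so □◇◇p holds vacuously. ✓
w: successors {t}; ◇◇p there: t:F. ✗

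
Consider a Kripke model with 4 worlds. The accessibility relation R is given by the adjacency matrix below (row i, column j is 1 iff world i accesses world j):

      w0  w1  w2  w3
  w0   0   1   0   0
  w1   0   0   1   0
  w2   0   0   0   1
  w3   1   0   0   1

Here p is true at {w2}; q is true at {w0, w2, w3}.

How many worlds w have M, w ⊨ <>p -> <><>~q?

3

w0: <>p is F, <><>~q is F. ✓
w1: <>p is T, <><>~q is F. ✗
w2: <>p is F, <><>~q is F. ✓
w3: <>p is F, <><>~q is T. ✓
Satisfying worlds: {w0, w2, w3}.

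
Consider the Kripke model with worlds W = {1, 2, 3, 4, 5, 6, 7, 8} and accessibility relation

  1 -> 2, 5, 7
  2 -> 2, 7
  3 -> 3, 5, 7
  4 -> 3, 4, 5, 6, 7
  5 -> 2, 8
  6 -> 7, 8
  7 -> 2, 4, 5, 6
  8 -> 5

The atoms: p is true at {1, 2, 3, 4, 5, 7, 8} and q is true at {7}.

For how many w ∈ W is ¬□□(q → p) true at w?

0

1: □□(q → p) is T. ✗
2: □□(q → p) is T. ✗
3: □□(q → p) is T. ✗
4: □□(q → p) is T. ✗
5: □□(q → p) is T. ✗
6: □□(q → p) is T. ✗
7: □□(q → p) is T. ✗
8: □□(q → p) is T. ✗
Satisfying worlds: ∅.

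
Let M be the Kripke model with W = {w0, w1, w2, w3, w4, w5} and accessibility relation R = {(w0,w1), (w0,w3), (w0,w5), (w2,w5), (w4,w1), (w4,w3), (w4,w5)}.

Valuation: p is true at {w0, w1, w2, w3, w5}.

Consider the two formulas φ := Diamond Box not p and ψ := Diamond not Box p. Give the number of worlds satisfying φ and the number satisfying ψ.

3 and 0

For Diamond Box not p:
w0: successors {w1, w3, w5}; Box not p there: w1:T, w3:T, w5:T. ✓
w1: no successors, so Diamond Box not p fails. ✗
w2: successors {w5}; Box not p there: w5:T. ✓
w3: no successors, so Diamond Box not p fails. ✗
w4: successors {w1, w3, w5}; Box not p there: w1:T, w3:T, w5:T. ✓
w5: no successors, so Diamond Box not p fails. ✗
— 3 worlds.
For Diamond not Box p:
w0: successors {w1, w3, w5}; not Box p there: w1:F, w3:F, w5:F. ✗
w1: no successors, so Diamond not Box p fails. ✗
w2: successors {w5}; not Box p there: w5:F. ✗
w3: no successors, so Diamond not Box p fails. ✗
w4: successors {w1, w3, w5}; not Box p there: w1:F, w3:F, w5:F. ✗
w5: no successors, so Diamond not Box p fails. ✗
— 0 worlds.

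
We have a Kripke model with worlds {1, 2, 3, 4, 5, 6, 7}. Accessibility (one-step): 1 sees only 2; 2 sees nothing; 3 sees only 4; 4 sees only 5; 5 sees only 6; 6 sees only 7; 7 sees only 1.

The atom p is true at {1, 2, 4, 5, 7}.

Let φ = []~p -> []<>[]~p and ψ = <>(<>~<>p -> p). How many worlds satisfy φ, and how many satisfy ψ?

For []~p -> []<>[]~p:
1: []~p is F, []<>[]~p is F. ✓
2: []~p is T, []<>[]~p is T. ✓
3: []~p is F, []<>[]~p is T. ✓
4: []~p is F, []<>[]~p is F. ✓
5: []~p is T, []<>[]~p is F. ✗
6: []~p is F, []<>[]~p is F. ✓
7: []~p is F, []<>[]~p is T. ✓
— 6 worlds.
For <>(<>~<>p -> p):
1: successors {2}; <>~<>p -> p there: 2:T. ✓
2: no successors, so <>(<>~<>p -> p) fails. ✗
3: successors {4}; <>~<>p -> p there: 4:T. ✓
4: successors {5}; <>~<>p -> p there: 5:T. ✓
5: successors {6}; <>~<>p -> p there: 6:T. ✓
6: successors {7}; <>~<>p -> p there: 7:T. ✓
7: successors {1}; <>~<>p -> p there: 1:T. ✓
— 6 worlds.

6 and 6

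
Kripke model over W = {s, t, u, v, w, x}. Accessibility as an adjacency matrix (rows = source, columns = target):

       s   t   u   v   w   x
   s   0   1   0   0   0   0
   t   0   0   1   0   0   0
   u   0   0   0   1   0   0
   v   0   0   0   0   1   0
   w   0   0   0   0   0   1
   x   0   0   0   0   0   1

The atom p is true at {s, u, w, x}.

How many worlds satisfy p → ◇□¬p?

2

s: p is T, ◇□¬p is F. ✗
t: p is F, ◇□¬p is T. ✓
u: p is T, ◇□¬p is F. ✗
v: p is F, ◇□¬p is F. ✓
w: p is T, ◇□¬p is F. ✗
x: p is T, ◇□¬p is F. ✗
Satisfying worlds: {t, v}.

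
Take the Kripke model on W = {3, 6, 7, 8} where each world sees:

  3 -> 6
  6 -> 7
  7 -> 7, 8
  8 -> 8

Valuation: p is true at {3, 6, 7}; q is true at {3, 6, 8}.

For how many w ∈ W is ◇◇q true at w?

3: successors {6}; ◇q there: 6:F. ✗
6: successors {7}; ◇q there: 7:T. ✓
7: successors {7, 8}; ◇q there: 7:T, 8:T. ✓
8: successors {8}; ◇q there: 8:T. ✓
Satisfying worlds: {6, 7, 8}.

3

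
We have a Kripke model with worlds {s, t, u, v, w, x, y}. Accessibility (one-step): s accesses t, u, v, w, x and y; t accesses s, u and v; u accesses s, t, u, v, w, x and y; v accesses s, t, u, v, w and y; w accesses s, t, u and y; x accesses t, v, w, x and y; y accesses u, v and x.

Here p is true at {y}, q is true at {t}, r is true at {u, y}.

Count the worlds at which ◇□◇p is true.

5

s: successors {t, u, v, w, x, y}; □◇p there: t:T, u:F, v:F, w:F, x:F, y:T. ✓
t: successors {s, u, v}; □◇p there: s:F, u:F, v:F. ✗
u: successors {s, t, u, v, w, x, y}; □◇p there: s:F, t:T, u:F, v:F, w:F, x:F, y:T. ✓
v: successors {s, t, u, v, w, y}; □◇p there: s:F, t:T, u:F, v:F, w:F, y:T. ✓
w: successors {s, t, u, y}; □◇p there: s:F, t:T, u:F, y:T. ✓
x: successors {t, v, w, x, y}; □◇p there: t:T, v:F, w:F, x:F, y:T. ✓
y: successors {u, v, x}; □◇p there: u:F, v:F, x:F. ✗
Satisfying worlds: {s, u, v, w, x}.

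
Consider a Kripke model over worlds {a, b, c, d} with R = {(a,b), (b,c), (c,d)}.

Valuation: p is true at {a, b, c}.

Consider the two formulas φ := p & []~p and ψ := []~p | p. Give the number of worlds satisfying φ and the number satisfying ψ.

For p & []~p:
a: p is T, []~p is F. ✗
b: p is T, []~p is F. ✗
c: p is T, []~p is T. ✓
d: p is F, []~p is T. ✗
— 1 world.
For []~p | p:
a: []~p is F, p is T. ✓
b: []~p is F, p is T. ✓
c: []~p is T, p is T. ✓
d: []~p is T, p is F. ✓
— 4 worlds.

1 and 4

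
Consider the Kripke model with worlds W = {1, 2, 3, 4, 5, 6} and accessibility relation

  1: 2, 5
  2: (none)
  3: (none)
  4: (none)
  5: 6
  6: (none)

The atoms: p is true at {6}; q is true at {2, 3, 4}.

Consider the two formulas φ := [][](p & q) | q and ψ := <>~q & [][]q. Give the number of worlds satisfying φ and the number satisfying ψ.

For [][](p & q) | q:
1: [][](p & q) is F, q is F. ✗
2: [][](p & q) is T, q is T. ✓
3: [][](p & q) is T, q is T. ✓
4: [][](p & q) is T, q is T. ✓
5: [][](p & q) is T, q is F. ✓
6: [][](p & q) is T, q is F. ✓
— 5 worlds.
For <>~q & [][]q:
1: <>~q is T, [][]q is F. ✗
2: <>~q is F, [][]q is T. ✗
3: <>~q is F, [][]q is T. ✗
4: <>~q is F, [][]q is T. ✗
5: <>~q is T, [][]q is T. ✓
6: <>~q is F, [][]q is T. ✗
— 1 world.

5 and 1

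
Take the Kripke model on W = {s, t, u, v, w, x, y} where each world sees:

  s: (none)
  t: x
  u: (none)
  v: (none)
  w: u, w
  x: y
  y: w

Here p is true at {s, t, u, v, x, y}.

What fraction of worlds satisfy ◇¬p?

2/7

s: no successors, so ◇¬p fails. ✗
t: successors {x}; ¬p there: x:F. ✗
u: no successors, so ◇¬p fails. ✗
v: no successors, so ◇¬p fails. ✗
w: successors {u, w}; ¬p there: u:F, w:T. ✓
x: successors {y}; ¬p there: y:F. ✗
y: successors {w}; ¬p there: w:T. ✓
That's 2 of 7 worlds, so 2/7.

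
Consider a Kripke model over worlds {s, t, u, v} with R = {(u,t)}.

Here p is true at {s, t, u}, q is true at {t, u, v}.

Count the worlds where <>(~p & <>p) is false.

4

s: no successors, so <>(~p & <>p) fails. ✗
t: no successors, so <>(~p & <>p) fails. ✗
u: successors {t}; ~p & <>p there: t:F. ✗
v: no successors, so <>(~p & <>p) fails. ✗
Satisfying worlds: ∅.
So <>(~p & <>p) fails at the other 4 worlds.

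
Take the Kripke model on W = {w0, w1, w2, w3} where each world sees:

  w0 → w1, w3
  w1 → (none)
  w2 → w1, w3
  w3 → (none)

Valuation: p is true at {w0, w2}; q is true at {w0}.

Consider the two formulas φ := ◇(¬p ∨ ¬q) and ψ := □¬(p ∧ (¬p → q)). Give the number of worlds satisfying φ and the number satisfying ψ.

2 and 4

For ◇(¬p ∨ ¬q):
w0: successors {w1, w3}; ¬p ∨ ¬q there: w1:T, w3:T. ✓
w1: no successors, so ◇(¬p ∨ ¬q) fails. ✗
w2: successors {w1, w3}; ¬p ∨ ¬q there: w1:T, w3:T. ✓
w3: no successors, so ◇(¬p ∨ ¬q) fails. ✗
— 2 worlds.
For □¬(p ∧ (¬p → q)):
w0: successors {w1, w3}; ¬(p ∧ (¬p → q)) there: w1:T, w3:T. ✓
w1: no successors, so □¬(p ∧ (¬p → q)) holds vacuously. ✓
w2: successors {w1, w3}; ¬(p ∧ (¬p → q)) there: w1:T, w3:T. ✓
w3: no successors, so □¬(p ∧ (¬p → q)) holds vacuously. ✓
— 4 worlds.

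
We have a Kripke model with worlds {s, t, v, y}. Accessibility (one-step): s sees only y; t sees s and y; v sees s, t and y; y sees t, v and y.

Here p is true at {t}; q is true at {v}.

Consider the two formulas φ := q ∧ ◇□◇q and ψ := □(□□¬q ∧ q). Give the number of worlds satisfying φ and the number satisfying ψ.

1 and 0

For q ∧ ◇□◇q:
s: q is F, ◇□◇q is F. ✗
t: q is F, ◇□◇q is T. ✗
v: q is T, ◇□◇q is T. ✓
y: q is F, ◇□◇q is F. ✗
— 1 world.
For □(□□¬q ∧ q):
s: successors {y}; □□¬q ∧ q there: y:F. ✗
t: successors {s, y}; □□¬q ∧ q there: s:F, y:F. ✗
v: successors {s, t, y}; □□¬q ∧ q there: s:F, t:F, y:F. ✗
y: successors {t, v, y}; □□¬q ∧ q there: t:F, v:F, y:F. ✗
— 0 worlds.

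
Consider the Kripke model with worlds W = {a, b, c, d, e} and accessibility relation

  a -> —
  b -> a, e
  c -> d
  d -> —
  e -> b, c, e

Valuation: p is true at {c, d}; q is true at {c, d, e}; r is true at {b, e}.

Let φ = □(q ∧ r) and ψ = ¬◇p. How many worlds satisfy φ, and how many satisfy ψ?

For □(q ∧ r):
a: no successors, so □(q ∧ r) holds vacuously. ✓
b: successors {a, e}; q ∧ r there: a:F, e:T. ✗
c: successors {d}; q ∧ r there: d:F. ✗
d: no successors, so □(q ∧ r) holds vacuously. ✓
e: successors {b, c, e}; q ∧ r there: b:F, c:F, e:T. ✗
— 2 worlds.
For ¬◇p:
a: ◇p is F. ✓
b: ◇p is F. ✓
c: ◇p is T. ✗
d: ◇p is F. ✓
e: ◇p is T. ✗
— 3 worlds.

2 and 3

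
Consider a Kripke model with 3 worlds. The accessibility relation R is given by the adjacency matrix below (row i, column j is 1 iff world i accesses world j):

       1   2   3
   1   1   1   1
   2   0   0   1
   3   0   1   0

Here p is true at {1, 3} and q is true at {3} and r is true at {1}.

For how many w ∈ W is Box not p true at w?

1

1: successors {1, 2, 3}; not p there: 1:F, 2:T, 3:F. ✗
2: successors {3}; not p there: 3:F. ✗
3: successors {2}; not p there: 2:T. ✓
Satisfying worlds: {3}.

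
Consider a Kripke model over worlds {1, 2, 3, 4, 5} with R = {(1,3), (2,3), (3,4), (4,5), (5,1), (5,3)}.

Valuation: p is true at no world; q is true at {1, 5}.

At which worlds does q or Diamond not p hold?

{1, 2, 3, 4, 5}

1: q is T, Diamond not p is T. ✓
2: q is F, Diamond not p is T. ✓
3: q is F, Diamond not p is T. ✓
4: q is F, Diamond not p is T. ✓
5: q is T, Diamond not p is T. ✓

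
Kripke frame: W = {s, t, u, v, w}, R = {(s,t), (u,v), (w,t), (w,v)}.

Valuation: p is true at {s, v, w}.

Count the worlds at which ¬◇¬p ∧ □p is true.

s: ¬◇¬p is F, □p is F. ✗
t: ¬◇¬p is T, □p is T. ✓
u: ¬◇¬p is T, □p is T. ✓
v: ¬◇¬p is T, □p is T. ✓
w: ¬◇¬p is F, □p is F. ✗
Satisfying worlds: {t, u, v}.

3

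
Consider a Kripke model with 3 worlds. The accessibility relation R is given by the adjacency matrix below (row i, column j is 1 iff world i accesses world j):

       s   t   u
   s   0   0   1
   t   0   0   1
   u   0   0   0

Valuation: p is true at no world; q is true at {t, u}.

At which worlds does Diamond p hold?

∅

s: successors {u}; p there: u:F. ✗
t: successors {u}; p there: u:F. ✗
u: no successors, so Diamond p fails. ✗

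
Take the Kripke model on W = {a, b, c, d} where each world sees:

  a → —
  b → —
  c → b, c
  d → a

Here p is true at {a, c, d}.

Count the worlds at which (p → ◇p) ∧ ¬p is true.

1

a: p → ◇p is F, ¬p is F. ✗
b: p → ◇p is T, ¬p is T. ✓
c: p → ◇p is T, ¬p is F. ✗
d: p → ◇p is T, ¬p is F. ✗
Satisfying worlds: {b}.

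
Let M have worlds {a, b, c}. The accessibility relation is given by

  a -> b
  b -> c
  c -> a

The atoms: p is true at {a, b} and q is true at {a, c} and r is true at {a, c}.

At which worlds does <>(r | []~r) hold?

{b, c}

a: successors {b}; r | []~r there: b:F. ✗
b: successors {c}; r | []~r there: c:T. ✓
c: successors {a}; r | []~r there: a:T. ✓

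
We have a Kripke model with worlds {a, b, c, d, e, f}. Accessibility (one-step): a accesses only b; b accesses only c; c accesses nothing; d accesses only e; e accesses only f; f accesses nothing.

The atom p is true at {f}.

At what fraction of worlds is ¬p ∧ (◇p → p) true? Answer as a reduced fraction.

a: ¬p is T, ◇p → p is T. ✓
b: ¬p is T, ◇p → p is T. ✓
c: ¬p is T, ◇p → p is T. ✓
d: ¬p is T, ◇p → p is T. ✓
e: ¬p is T, ◇p → p is F. ✗
f: ¬p is F, ◇p → p is T. ✗
That's 4 of 6 worlds, so 4/6 = 2/3.

2/3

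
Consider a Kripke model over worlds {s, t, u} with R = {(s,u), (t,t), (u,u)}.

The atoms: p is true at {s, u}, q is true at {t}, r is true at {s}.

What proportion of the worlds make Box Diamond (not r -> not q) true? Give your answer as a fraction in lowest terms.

2/3

s: successors {u}; Diamond (not r -> not q) there: u:T. ✓
t: successors {t}; Diamond (not r -> not q) there: t:F. ✗
u: successors {u}; Diamond (not r -> not q) there: u:T. ✓
That's 2 of 3 worlds, so 2/3.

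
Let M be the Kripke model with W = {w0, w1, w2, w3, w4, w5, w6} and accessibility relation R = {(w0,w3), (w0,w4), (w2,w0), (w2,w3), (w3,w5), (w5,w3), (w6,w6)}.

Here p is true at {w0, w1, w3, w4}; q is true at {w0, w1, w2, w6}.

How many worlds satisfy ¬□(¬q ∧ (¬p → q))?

w0: □(¬q ∧ (¬p → q)) is T. ✗
w1: □(¬q ∧ (¬p → q)) is T. ✗
w2: □(¬q ∧ (¬p → q)) is F. ✓
w3: □(¬q ∧ (¬p → q)) is F. ✓
w4: □(¬q ∧ (¬p → q)) is T. ✗
w5: □(¬q ∧ (¬p → q)) is T. ✗
w6: □(¬q ∧ (¬p → q)) is F. ✓
Satisfying worlds: {w2, w3, w6}.

3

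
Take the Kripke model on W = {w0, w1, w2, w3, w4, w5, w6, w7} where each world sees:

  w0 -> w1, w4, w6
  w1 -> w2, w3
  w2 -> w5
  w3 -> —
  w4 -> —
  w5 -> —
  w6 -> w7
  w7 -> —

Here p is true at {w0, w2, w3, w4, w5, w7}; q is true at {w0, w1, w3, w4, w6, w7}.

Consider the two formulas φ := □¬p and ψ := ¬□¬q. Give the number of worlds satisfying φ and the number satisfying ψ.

For □¬p:
w0: successors {w1, w4, w6}; ¬p there: w1:T, w4:F, w6:T. ✗
w1: successors {w2, w3}; ¬p there: w2:F, w3:F. ✗
w2: successors {w5}; ¬p there: w5:F. ✗
w3: no successors, so □¬p holds vacuously. ✓
w4: no successors, so □¬p holds vacuously. ✓
w5: no successors, so □¬p holds vacuously. ✓
w6: successors {w7}; ¬p there: w7:F. ✗
w7: no successors, so □¬p holds vacuously. ✓
— 4 worlds.
For ¬□¬q:
w0: □¬q is F. ✓
w1: □¬q is F. ✓
w2: □¬q is T. ✗
w3: □¬q is T. ✗
w4: □¬q is T. ✗
w5: □¬q is T. ✗
w6: □¬q is F. ✓
w7: □¬q is T. ✗
— 3 worlds.

4 and 3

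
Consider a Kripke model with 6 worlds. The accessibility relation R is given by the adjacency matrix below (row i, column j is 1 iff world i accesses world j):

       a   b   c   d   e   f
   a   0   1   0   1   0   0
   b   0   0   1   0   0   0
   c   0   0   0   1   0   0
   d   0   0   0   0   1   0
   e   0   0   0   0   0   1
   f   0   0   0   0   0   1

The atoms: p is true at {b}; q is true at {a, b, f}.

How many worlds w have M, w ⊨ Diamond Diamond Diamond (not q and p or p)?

a: successors {b, d}; Diamond Diamond (not q and p or p) there: b:F, d:F. ✗
b: successors {c}; Diamond Diamond (not q and p or p) there: c:F. ✗
c: successors {d}; Diamond Diamond (not q and p or p) there: d:F. ✗
d: successors {e}; Diamond Diamond (not q and p or p) there: e:F. ✗
e: successors {f}; Diamond Diamond (not q and p or p) there: f:F. ✗
f: successors {f}; Diamond Diamond (not q and p or p) there: f:F. ✗
Satisfying worlds: ∅.

0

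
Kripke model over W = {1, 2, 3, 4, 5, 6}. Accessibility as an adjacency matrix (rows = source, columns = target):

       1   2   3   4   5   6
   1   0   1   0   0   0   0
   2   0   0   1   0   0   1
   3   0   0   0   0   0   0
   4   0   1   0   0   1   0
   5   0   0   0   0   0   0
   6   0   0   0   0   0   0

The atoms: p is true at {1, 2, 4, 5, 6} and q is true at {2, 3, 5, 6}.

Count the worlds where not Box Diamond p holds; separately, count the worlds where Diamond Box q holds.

For not Box Diamond p:
1: Box Diamond p is T. ✗
2: Box Diamond p is F. ✓
3: Box Diamond p is T. ✗
4: Box Diamond p is F. ✓
5: Box Diamond p is T. ✗
6: Box Diamond p is T. ✗
— 2 worlds.
For Diamond Box q:
1: successors {2}; Box q there: 2:T. ✓
2: successors {3, 6}; Box q there: 3:T, 6:T. ✓
3: no successors, so Diamond Box q fails. ✗
4: successors {2, 5}; Box q there: 2:T, 5:T. ✓
5: no successors, so Diamond Box q fails. ✗
6: no successors, so Diamond Box q fails. ✗
— 3 worlds.

2 and 3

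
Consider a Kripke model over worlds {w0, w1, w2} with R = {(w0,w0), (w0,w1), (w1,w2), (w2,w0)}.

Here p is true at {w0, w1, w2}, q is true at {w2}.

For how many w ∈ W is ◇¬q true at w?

2

w0: successors {w0, w1}; ¬q there: w0:T, w1:T. ✓
w1: successors {w2}; ¬q there: w2:F. ✗
w2: successors {w0}; ¬q there: w0:T. ✓
Satisfying worlds: {w0, w2}.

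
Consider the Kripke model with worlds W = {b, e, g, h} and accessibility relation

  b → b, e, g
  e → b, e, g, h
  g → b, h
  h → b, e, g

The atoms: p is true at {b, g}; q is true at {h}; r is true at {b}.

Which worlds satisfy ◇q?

{e, g}

b: successors {b, e, g}; q there: b:F, e:F, g:F. ✗
e: successors {b, e, g, h}; q there: b:F, e:F, g:F, h:T. ✓
g: successors {b, h}; q there: b:F, h:T. ✓
h: successors {b, e, g}; q there: b:F, e:F, g:F. ✗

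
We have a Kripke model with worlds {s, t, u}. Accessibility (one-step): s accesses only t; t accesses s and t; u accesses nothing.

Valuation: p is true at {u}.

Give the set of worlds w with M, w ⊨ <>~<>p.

{s, t}

s: successors {t}; ~<>p there: t:T. ✓
t: successors {s, t}; ~<>p there: s:T, t:T. ✓
u: no successors, so <>~<>p fails. ✗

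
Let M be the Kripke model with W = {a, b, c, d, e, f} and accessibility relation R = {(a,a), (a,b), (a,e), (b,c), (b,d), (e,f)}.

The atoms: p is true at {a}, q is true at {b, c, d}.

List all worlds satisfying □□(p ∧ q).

a: successors {a, b, e}; □(p ∧ q) there: a:F, b:F, e:F. ✗
b: successors {c, d}; □(p ∧ q) there: c:T, d:T. ✓
c: no successors, so □□(p ∧ q) holds vacuously. ✓
d: no successors, so □□(p ∧ q) holds vacuously. ✓
e: successors {f}; □(p ∧ q) there: f:T. ✓
f: no successors, so □□(p ∧ q) holds vacuously. ✓

{b, c, d, e, f}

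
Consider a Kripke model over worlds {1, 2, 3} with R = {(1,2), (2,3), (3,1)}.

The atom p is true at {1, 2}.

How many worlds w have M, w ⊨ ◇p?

1: successors {2}; p there: 2:T. ✓
2: successors {3}; p there: 3:F. ✗
3: successors {1}; p there: 1:T. ✓
Satisfying worlds: {1, 3}.

2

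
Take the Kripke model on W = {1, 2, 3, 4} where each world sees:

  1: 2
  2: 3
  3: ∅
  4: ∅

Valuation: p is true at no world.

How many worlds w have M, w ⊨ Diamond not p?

1: successors {2}; not p there: 2:T. ✓
2: successors {3}; not p there: 3:T. ✓
3: no successors, so Diamond not p fails. ✗
4: no successors, so Diamond not p fails. ✗
Satisfying worlds: {1, 2}.

2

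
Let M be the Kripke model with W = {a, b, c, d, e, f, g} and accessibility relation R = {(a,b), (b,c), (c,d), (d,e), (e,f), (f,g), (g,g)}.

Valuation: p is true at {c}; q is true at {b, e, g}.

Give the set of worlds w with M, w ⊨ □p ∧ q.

{b}

a: □p is F, q is F. ✗
b: □p is T, q is T. ✓
c: □p is F, q is F. ✗
d: □p is F, q is F. ✗
e: □p is F, q is T. ✗
f: □p is F, q is F. ✗
g: □p is F, q is T. ✗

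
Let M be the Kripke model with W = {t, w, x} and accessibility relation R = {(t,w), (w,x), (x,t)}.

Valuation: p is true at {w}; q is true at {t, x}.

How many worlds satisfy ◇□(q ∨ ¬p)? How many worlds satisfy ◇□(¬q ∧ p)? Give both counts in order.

For ◇□(q ∨ ¬p):
t: successors {w}; □(q ∨ ¬p) there: w:T. ✓
w: successors {x}; □(q ∨ ¬p) there: x:T. ✓
x: successors {t}; □(q ∨ ¬p) there: t:F. ✗
— 2 worlds.
For ◇□(¬q ∧ p):
t: successors {w}; □(¬q ∧ p) there: w:F. ✗
w: successors {x}; □(¬q ∧ p) there: x:F. ✗
x: successors {t}; □(¬q ∧ p) there: t:T. ✓
— 1 world.

2 and 1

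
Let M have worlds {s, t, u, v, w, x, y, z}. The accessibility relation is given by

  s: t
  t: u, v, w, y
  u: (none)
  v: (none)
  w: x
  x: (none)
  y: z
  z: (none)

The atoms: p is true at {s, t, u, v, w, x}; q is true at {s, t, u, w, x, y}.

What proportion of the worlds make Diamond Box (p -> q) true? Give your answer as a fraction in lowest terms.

3/8

s: successors {t}; Box (p -> q) there: t:F. ✗
t: successors {u, v, w, y}; Box (p -> q) there: u:T, v:T, w:T, y:T. ✓
u: no successors, so Diamond Box (p -> q) fails. ✗
v: no successors, so Diamond Box (p -> q) fails. ✗
w: successors {x}; Box (p -> q) there: x:T. ✓
x: no successors, so Diamond Box (p -> q) fails. ✗
y: successors {z}; Box (p -> q) there: z:T. ✓
z: no successors, so Diamond Box (p -> q) fails. ✗
That's 3 of 8 worlds, so 3/8.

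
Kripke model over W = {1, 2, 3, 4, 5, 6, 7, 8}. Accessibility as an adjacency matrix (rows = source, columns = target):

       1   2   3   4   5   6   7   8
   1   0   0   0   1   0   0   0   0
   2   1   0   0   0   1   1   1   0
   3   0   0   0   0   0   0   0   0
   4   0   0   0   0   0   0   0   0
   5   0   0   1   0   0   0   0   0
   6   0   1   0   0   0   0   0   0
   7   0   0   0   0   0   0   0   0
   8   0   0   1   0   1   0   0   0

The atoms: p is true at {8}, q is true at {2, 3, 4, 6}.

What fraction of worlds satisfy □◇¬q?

1/2

1: successors {4}; ◇¬q there: 4:F. ✗
2: successors {1, 5, 6, 7}; ◇¬q there: 1:F, 5:F, 6:F, 7:F. ✗
3: no successors, so □◇¬q holds vacuously. ✓
4: no successors, so □◇¬q holds vacuously. ✓
5: successors {3}; ◇¬q there: 3:F. ✗
6: successors {2}; ◇¬q there: 2:T. ✓
7: no successors, so □◇¬q holds vacuously. ✓
8: successors {3, 5}; ◇¬q there: 3:F, 5:F. ✗
That's 4 of 8 worlds, so 4/8 = 1/2.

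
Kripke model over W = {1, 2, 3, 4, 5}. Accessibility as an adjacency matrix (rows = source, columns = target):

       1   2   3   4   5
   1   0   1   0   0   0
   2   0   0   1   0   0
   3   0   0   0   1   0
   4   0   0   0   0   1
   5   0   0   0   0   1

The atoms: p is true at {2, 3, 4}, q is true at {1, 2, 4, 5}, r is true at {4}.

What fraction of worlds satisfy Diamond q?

4/5

1: successors {2}; q there: 2:T. ✓
2: successors {3}; q there: 3:F. ✗
3: successors {4}; q there: 4:T. ✓
4: successors {5}; q there: 5:T. ✓
5: successors {5}; q there: 5:T. ✓
That's 4 of 5 worlds, so 4/5.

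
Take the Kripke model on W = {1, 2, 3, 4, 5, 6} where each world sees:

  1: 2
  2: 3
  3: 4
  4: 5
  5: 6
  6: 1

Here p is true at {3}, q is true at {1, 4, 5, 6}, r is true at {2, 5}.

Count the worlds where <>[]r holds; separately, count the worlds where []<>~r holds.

2 and 4

For <>[]r:
1: successors {2}; []r there: 2:F. ✗
2: successors {3}; []r there: 3:F. ✗
3: successors {4}; []r there: 4:T. ✓
4: successors {5}; []r there: 5:F. ✗
5: successors {6}; []r there: 6:F. ✗
6: successors {1}; []r there: 1:T. ✓
— 2 worlds.
For []<>~r:
1: successors {2}; <>~r there: 2:T. ✓
2: successors {3}; <>~r there: 3:T. ✓
3: successors {4}; <>~r there: 4:F. ✗
4: successors {5}; <>~r there: 5:T. ✓
5: successors {6}; <>~r there: 6:T. ✓
6: successors {1}; <>~r there: 1:F. ✗
— 4 worlds.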